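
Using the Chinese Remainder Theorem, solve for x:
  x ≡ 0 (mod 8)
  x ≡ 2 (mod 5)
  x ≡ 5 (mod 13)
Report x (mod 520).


Moduli 8, 5, 13 are pairwise coprime; by CRT there is a unique solution modulo M = 8 · 5 · 13 = 520.
Solve pairwise, accumulating the modulus:
  Start with x ≡ 0 (mod 8).
  Combine with x ≡ 2 (mod 5): since gcd(8, 5) = 1, we get a unique residue mod 40.
    Write x = 0 + 8·t and substitute into x ≡ 2 (mod 5): 8·t ≡ 2 − 0 = 2 (mod 5).
    Reduce coefficients mod 5: 3·t ≡ 2 (mod 5).
    The inverse of 3 mod 5 is 2 (since 3·2 = 6 = 1·5 + 1), so t ≡ 2·2 = 4 ≡ 4 (mod 5).
    Then x = 0 + 8·4 = 32, valid modulo lcm(8, 5) = 40: x ≡ 32 (mod 40).
  Combine with x ≡ 5 (mod 13): since gcd(40, 13) = 1, we get a unique residue mod 520.
    Write x = 32 + 40·t and substitute into x ≡ 5 (mod 13): 40·t ≡ 5 − 32 = -27 (mod 13).
    Reduce coefficients mod 13: 1·t ≡ 12 (mod 13).
    So t ≡ 12 (mod 13).
    Then x = 32 + 40·12 = 512, valid modulo lcm(40, 13) = 520: x ≡ 512 (mod 520).
Verify: 512 mod 8 = 0 ✓, 512 mod 5 = 2 ✓, 512 mod 13 = 5 ✓.

x ≡ 512 (mod 520).


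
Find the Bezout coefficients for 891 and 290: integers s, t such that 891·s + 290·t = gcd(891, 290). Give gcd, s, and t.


Euclidean algorithm on (891, 290) — divide until remainder is 0:
  891 = 3 · 290 + 21
  290 = 13 · 21 + 17
  21 = 1 · 17 + 4
  17 = 4 · 4 + 1
  4 = 4 · 1 + 0
gcd(891, 290) = 1.
Track Bezout coefficients alongside the remainders: start with r₀ = 891 = a·1 + b·0 (s = 1, t = 0) and r₁ = 290 = a·0 + b·1 (s = 0, t = 1); each new remainder r_{k+1} = r_{k-1} − q_k·r_k inherits s_{k+1} = s_{k-1} − q_k·s_k, t_{k+1} = t_{k-1} − q_k·t_k, so r_k = a·s_k + b·t_k at every step:
  q = 3: r = 21, s = 1 − 3·0 = 1, t = 0 − 3·1 = -3  (check: 891·1 + 290·(-3) = 21)
  q = 13: r = 17, s = 0 − 13·1 = -13, t = 1 − 13·(-3) = 40  (check: 891·(-13) + 290·40 = 17)
  q = 1: r = 4, s = 1 − 1·(-13) = 14, t = -3 − 1·40 = -43  (check: 891·14 + 290·(-43) = 4)
  q = 4: r = 1, s = -13 − 4·14 = -69, t = 40 − 4·(-43) = 212  (check: 891·(-69) + 290·212 = 1)
The row with r = 1 (the gcd) gives the Bezout coefficients s = -69, t = 212.
Result: 891 · (-69) + 290 · (212) = 1.

gcd(891, 290) = 1; s = -69, t = 212 (check: 891·(-69) + 290·212 = 1).


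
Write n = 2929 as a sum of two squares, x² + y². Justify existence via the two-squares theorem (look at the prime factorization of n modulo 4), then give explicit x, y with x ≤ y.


Step 1: Factor n = 2929 = 29 · 101.
Step 2: Check the mod-4 condition on each prime factor: 29 ≡ 1 (mod 4), exponent 1; 101 ≡ 1 (mod 4), exponent 1.
All primes ≡ 3 (mod 4) appear to even exponent (or don't appear), so by the two-squares theorem n IS expressible as a sum of two squares.
Step 3: Build a representation. Here n = 29 · 101 is a product of primes ≡ 1 (mod 4). Each prime p ≡ 1 (mod 4) is itself a sum of two squares; find a² by testing p − a² for a perfect square:
  29: 29 − 1² = 28, 29 − 2² = 25 = 5² ⇒ 29 = 2² + 5².
  101: 101 − 1² = 100 = 10² ⇒ 101 = 1² + 10².
  Combine using the Brahmagupta–Fibonacci identity (a² + b²)(c² + d²) = (ac − bd)² + (ad + bc)² = (ac + bd)² + (ad − bc)²:
  29 · 101 = 2929: from (2² + 5²)(1² + 10²), take (2·1 − 5·10, 2·10 + 5·1) = (2 − 50, 20 + 5) = (-48, 25); dropping signs (only squares matter) gives (48, 25); check 48² + 25² = 2304 + 625 = 2929 ✓.
Step 4: Order so x ≤ y and verify: 25² + 48² = 625 + 2304 = 2929 = n. ✓

n = 2929 = 25² + 48² (one valid representation with x ≤ y).


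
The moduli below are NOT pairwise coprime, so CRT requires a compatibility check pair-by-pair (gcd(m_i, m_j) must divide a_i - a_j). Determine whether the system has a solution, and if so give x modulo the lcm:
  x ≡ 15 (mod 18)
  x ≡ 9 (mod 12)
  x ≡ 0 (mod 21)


Moduli 18, 12, 21 are not pairwise coprime, so CRT works modulo lcm(m_i) when all pairwise compatibility conditions hold.
Pairwise compatibility: gcd(m_i, m_j) must divide a_i - a_j for every pair.
Merge one congruence at a time:
  Start: x ≡ 15 (mod 18).
  Combine with x ≡ 9 (mod 12): gcd(18, 12) = 6; 9 - 15 = -6, which IS divisible by 6, so compatible.
    Write x = 15 + 18·t and substitute into x ≡ 9 (mod 12): 18·t ≡ 9 − 15 = -6 (mod 12).
    Divide the congruence (and modulus) by g = 6: 3·t ≡ -1 (mod 2).
    Reduce coefficients mod 2: 1·t ≡ 1 (mod 2).
    So t ≡ 1 (mod 2).
    Then x = 15 + 18·1 = 33, valid modulo lcm(18, 12) = 36: x ≡ 33 (mod 36).
  Combine with x ≡ 0 (mod 21): gcd(36, 21) = 3; 0 - 33 = -33, which IS divisible by 3, so compatible.
    Write x = 33 + 36·t and substitute into x ≡ 0 (mod 21): 36·t ≡ 0 − 33 = -33 (mod 21).
    Divide the congruence (and modulus) by g = 3: 12·t ≡ -11 (mod 7).
    Reduce coefficients mod 7: 5·t ≡ 3 (mod 7).
    The inverse of 5 mod 7 is 3 (since 5·3 = 15 = 2·7 + 1), so t ≡ 3·3 = 9 ≡ 2 (mod 7).
    Then x = 33 + 36·2 = 105, valid modulo lcm(36, 21) = 252: x ≡ 105 (mod 252).
Verify: 105 mod 18 = 15, 105 mod 12 = 9, 105 mod 21 = 0.

x ≡ 105 (mod 252).


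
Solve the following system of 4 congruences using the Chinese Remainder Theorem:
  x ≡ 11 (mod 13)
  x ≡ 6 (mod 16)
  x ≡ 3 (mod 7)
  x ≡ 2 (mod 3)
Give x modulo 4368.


Product of moduli M = 13 · 16 · 7 · 3 = 4368.
Merge one congruence at a time:
  Start: x ≡ 11 (mod 13).
  Combine with x ≡ 6 (mod 16); new modulus lcm = 208.
    Write x = 11 + 13·t and substitute into x ≡ 6 (mod 16): 13·t ≡ 6 − 11 = -5 (mod 16).
    Reduce coefficients mod 16: 13·t ≡ 11 (mod 16).
    The inverse of 13 mod 16 is 5 (since 13·5 = 65 = 4·16 + 1), so t ≡ 5·11 = 55 ≡ 7 (mod 16).
    Then x = 11 + 13·7 = 102, valid modulo lcm(13, 16) = 208: x ≡ 102 (mod 208).
  Combine with x ≡ 3 (mod 7); new modulus lcm = 1456.
    Write x = 102 + 208·t and substitute into x ≡ 3 (mod 7): 208·t ≡ 3 − 102 = -99 (mod 7).
    Reduce coefficients mod 7: 5·t ≡ 6 (mod 7).
    The inverse of 5 mod 7 is 3 (since 5·3 = 15 = 2·7 + 1), so t ≡ 3·6 = 18 ≡ 4 (mod 7).
    Then x = 102 + 208·4 = 934, valid modulo lcm(208, 7) = 1456: x ≡ 934 (mod 1456).
  Combine with x ≡ 2 (mod 3); new modulus lcm = 4368.
    Write x = 934 + 1456·t and substitute into x ≡ 2 (mod 3): 1456·t ≡ 2 − 934 = -932 (mod 3).
    Reduce coefficients mod 3: 1·t ≡ 1 (mod 3).
    So t ≡ 1 (mod 3).
    Then x = 934 + 1456·1 = 2390, valid modulo lcm(1456, 3) = 4368: x ≡ 2390 (mod 4368).
Verify against each original: 2390 mod 13 = 11, 2390 mod 16 = 6, 2390 mod 7 = 3, 2390 mod 3 = 2.

x ≡ 2390 (mod 4368).


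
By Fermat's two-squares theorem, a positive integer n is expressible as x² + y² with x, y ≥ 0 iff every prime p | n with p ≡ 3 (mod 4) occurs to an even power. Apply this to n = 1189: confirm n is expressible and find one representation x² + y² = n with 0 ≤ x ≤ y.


Step 1: Factor n = 1189 = 29 · 41.
Step 2: Check the mod-4 condition on each prime factor: 29 ≡ 1 (mod 4), exponent 1; 41 ≡ 1 (mod 4), exponent 1.
All primes ≡ 3 (mod 4) appear to even exponent (or don't appear), so by the two-squares theorem n IS expressible as a sum of two squares.
Step 3: Build a representation. Here n = 29 · 41 is a product of primes ≡ 1 (mod 4). Each prime p ≡ 1 (mod 4) is itself a sum of two squares; find a² by testing p − a² for a perfect square:
  29: 29 − 1² = 28, 29 − 2² = 25 = 5² ⇒ 29 = 2² + 5².
  41: 41 − 1² = 40, 41 − 2² = 37, 41 − 3² = 32, 41 − 4² = 25 = 5² ⇒ 41 = 4² + 5².
  Combine using the Brahmagupta–Fibonacci identity (a² + b²)(c² + d²) = (ac − bd)² + (ad + bc)² = (ac + bd)² + (ad − bc)²:
  29 · 41 = 1189: from (2² + 5²)(4² + 5²), take (2·4 − 5·5, 2·5 + 5·4) = (8 − 25, 10 + 20) = (-17, 30); dropping signs (only squares matter) gives (17, 30); check 17² + 30² = 289 + 900 = 1189 ✓.
Step 4: Order so x ≤ y and verify: 17² + 30² = 289 + 900 = 1189 = n. ✓

n = 1189 = 17² + 30² (one valid representation with x ≤ y).


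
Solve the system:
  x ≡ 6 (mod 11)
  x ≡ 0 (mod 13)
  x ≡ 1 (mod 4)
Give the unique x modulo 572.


Moduli 11, 13, 4 are pairwise coprime; by CRT there is a unique solution modulo M = 11 · 13 · 4 = 572.
Solve pairwise, accumulating the modulus:
  Start with x ≡ 6 (mod 11).
  Combine with x ≡ 0 (mod 13): since gcd(11, 13) = 1, we get a unique residue mod 143.
    Write x = 6 + 11·t and substitute into x ≡ 0 (mod 13): 11·t ≡ 0 − 6 = -6 (mod 13).
    Reduce coefficients mod 13: 11·t ≡ 7 (mod 13).
    The inverse of 11 mod 13 is 6 (since 11·6 = 66 = 5·13 + 1), so t ≡ 6·7 = 42 ≡ 3 (mod 13).
    Then x = 6 + 11·3 = 39, valid modulo lcm(11, 13) = 143: x ≡ 39 (mod 143).
  Combine with x ≡ 1 (mod 4): since gcd(143, 4) = 1, we get a unique residue mod 572.
    Write x = 39 + 143·t and substitute into x ≡ 1 (mod 4): 143·t ≡ 1 − 39 = -38 (mod 4).
    Reduce coefficients mod 4: 3·t ≡ 2 (mod 4).
    The inverse of 3 mod 4 is 3 (since 3·3 = 9 = 2·4 + 1), so t ≡ 3·2 = 6 ≡ 2 (mod 4).
    Then x = 39 + 143·2 = 325, valid modulo lcm(143, 4) = 572: x ≡ 325 (mod 572).
Verify: 325 mod 11 = 6 ✓, 325 mod 13 = 0 ✓, 325 mod 4 = 1 ✓.

x ≡ 325 (mod 572).


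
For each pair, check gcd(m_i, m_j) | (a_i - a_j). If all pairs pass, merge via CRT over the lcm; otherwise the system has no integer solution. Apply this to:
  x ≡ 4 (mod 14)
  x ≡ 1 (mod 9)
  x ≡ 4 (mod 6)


Moduli 14, 9, 6 are not pairwise coprime, so CRT works modulo lcm(m_i) when all pairwise compatibility conditions hold.
Pairwise compatibility: gcd(m_i, m_j) must divide a_i - a_j for every pair.
Merge one congruence at a time:
  Start: x ≡ 4 (mod 14).
  Combine with x ≡ 1 (mod 9): gcd(14, 9) = 1; 1 - 4 = -3, which IS divisible by 1, so compatible.
    Write x = 4 + 14·t and substitute into x ≡ 1 (mod 9): 14·t ≡ 1 − 4 = -3 (mod 9).
    Reduce coefficients mod 9: 5·t ≡ 6 (mod 9).
    The inverse of 5 mod 9 is 2 (since 5·2 = 10 = 1·9 + 1), so t ≡ 2·6 = 12 ≡ 3 (mod 9).
    Then x = 4 + 14·3 = 46, valid modulo lcm(14, 9) = 126: x ≡ 46 (mod 126).
  Combine with x ≡ 4 (mod 6): gcd(126, 6) = 6; 4 - 46 = -42, which IS divisible by 6, so compatible.
    Write x = 46 + 126·t and substitute into x ≡ 4 (mod 6): 126·t ≡ 4 − 46 = -42 (mod 6).
    Divide the congruence (and modulus) by g = 6: 21·t ≡ -7 (mod 1).
    Modulo 1 every t works; take t = 0.
    Then x = 46 + 126·0 = 46, valid modulo lcm(126, 6) = 126: x ≡ 46 (mod 126).
Verify: 46 mod 14 = 4, 46 mod 9 = 1, 46 mod 6 = 4.

x ≡ 46 (mod 126).


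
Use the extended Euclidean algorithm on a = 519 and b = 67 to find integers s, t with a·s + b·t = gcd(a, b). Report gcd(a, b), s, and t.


Euclidean algorithm on (519, 67) — divide until remainder is 0:
  519 = 7 · 67 + 50
  67 = 1 · 50 + 17
  50 = 2 · 17 + 16
  17 = 1 · 16 + 1
  16 = 16 · 1 + 0
gcd(519, 67) = 1.
Track Bezout coefficients alongside the remainders: start with r₀ = 519 = a·1 + b·0 (s = 1, t = 0) and r₁ = 67 = a·0 + b·1 (s = 0, t = 1); each new remainder r_{k+1} = r_{k-1} − q_k·r_k inherits s_{k+1} = s_{k-1} − q_k·s_k, t_{k+1} = t_{k-1} − q_k·t_k, so r_k = a·s_k + b·t_k at every step:
  q = 7: r = 50, s = 1 − 7·0 = 1, t = 0 − 7·1 = -7  (check: 519·1 + 67·(-7) = 50)
  q = 1: r = 17, s = 0 − 1·1 = -1, t = 1 − 1·(-7) = 8  (check: 519·(-1) + 67·8 = 17)
  q = 2: r = 16, s = 1 − 2·(-1) = 3, t = -7 − 2·8 = -23  (check: 519·3 + 67·(-23) = 16)
  q = 1: r = 1, s = -1 − 1·3 = -4, t = 8 − 1·(-23) = 31  (check: 519·(-4) + 67·31 = 1)
The row with r = 1 (the gcd) gives the Bezout coefficients s = -4, t = 31.
Result: 519 · (-4) + 67 · (31) = 1.

gcd(519, 67) = 1; s = -4, t = 31 (check: 519·(-4) + 67·31 = 1).


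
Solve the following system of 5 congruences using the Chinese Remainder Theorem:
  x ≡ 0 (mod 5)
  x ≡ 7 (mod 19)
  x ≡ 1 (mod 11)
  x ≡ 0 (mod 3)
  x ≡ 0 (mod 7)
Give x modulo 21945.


Product of moduli M = 5 · 19 · 11 · 3 · 7 = 21945.
Merge one congruence at a time:
  Start: x ≡ 0 (mod 5).
  Combine with x ≡ 7 (mod 19); new modulus lcm = 95.
    Write x = 0 + 5·t and substitute into x ≡ 7 (mod 19): 5·t ≡ 7 − 0 = 7 (mod 19).
    The inverse of 5 mod 19 is 4 (since 5·4 = 20 = 1·19 + 1), so t ≡ 4·7 = 28 ≡ 9 (mod 19).
    Then x = 0 + 5·9 = 45, valid modulo lcm(5, 19) = 95: x ≡ 45 (mod 95).
  Combine with x ≡ 1 (mod 11); new modulus lcm = 1045.
    Write x = 45 + 95·t and substitute into x ≡ 1 (mod 11): 95·t ≡ 1 − 45 = -44 (mod 11).
    Reduce coefficients mod 11: 7·t ≡ 0 (mod 11).
    The inverse of 7 mod 11 is 8 (since 7·8 = 56 = 5·11 + 1), so t ≡ 8·0 = 0 ≡ 0 (mod 11).
    Then x = 45 + 95·0 = 45, valid modulo lcm(95, 11) = 1045: x ≡ 45 (mod 1045).
  Combine with x ≡ 0 (mod 3); new modulus lcm = 3135.
    Write x = 45 + 1045·t and substitute into x ≡ 0 (mod 3): 1045·t ≡ 0 − 45 = -45 (mod 3).
    Reduce coefficients mod 3: 1·t ≡ 0 (mod 3).
    So t ≡ 0 (mod 3).
    Then x = 45 + 1045·0 = 45, valid modulo lcm(1045, 3) = 3135: x ≡ 45 (mod 3135).
  Combine with x ≡ 0 (mod 7); new modulus lcm = 21945.
    Write x = 45 + 3135·t and substitute into x ≡ 0 (mod 7): 3135·t ≡ 0 − 45 = -45 (mod 7).
    Reduce coefficients mod 7: 6·t ≡ 4 (mod 7).
    The inverse of 6 mod 7 is 6 (since 6·6 = 36 = 5·7 + 1), so t ≡ 6·4 = 24 ≡ 3 (mod 7).
    Then x = 45 + 3135·3 = 9450, valid modulo lcm(3135, 7) = 21945: x ≡ 9450 (mod 21945).
Verify against each original: 9450 mod 5 = 0, 9450 mod 19 = 7, 9450 mod 11 = 1, 9450 mod 3 = 0, 9450 mod 7 = 0.

x ≡ 9450 (mod 21945).


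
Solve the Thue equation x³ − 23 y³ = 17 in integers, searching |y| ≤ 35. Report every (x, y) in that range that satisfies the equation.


The equation is x³ - 23y³ = 17. For fixed y, x³ = 23·y³ + 17, so a solution requires the RHS to be a perfect cube.
Strategy: iterate y from -35 to 35, compute RHS = 23·y³ + 17, and check whether it is a (positive or negative) perfect cube.
Check small values of y:
  y = 0: RHS = 17 is not a perfect cube.
  y = 1: RHS = 40 is not a perfect cube.
  y = -1: RHS = -6 is not a perfect cube.
  y = 2: RHS = 201 is not a perfect cube.
  y = -2: RHS = -167 is not a perfect cube.
  y = 3: RHS = 638 is not a perfect cube.
  y = -3: RHS = -604 is not a perfect cube.
Continuing the search up to |y| = 35 finds no solutions either.
No (x, y) in the scanned range satisfies the equation.

No integer solutions with |y| ≤ 35.


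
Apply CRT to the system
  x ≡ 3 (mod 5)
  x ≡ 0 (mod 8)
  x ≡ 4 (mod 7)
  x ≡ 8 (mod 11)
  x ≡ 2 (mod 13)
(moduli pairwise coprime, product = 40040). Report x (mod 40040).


Product of moduli M = 5 · 8 · 7 · 11 · 13 = 40040.
Merge one congruence at a time:
  Start: x ≡ 3 (mod 5).
  Combine with x ≡ 0 (mod 8); new modulus lcm = 40.
    Write x = 3 + 5·t and substitute into x ≡ 0 (mod 8): 5·t ≡ 0 − 3 = -3 (mod 8).
    Reduce coefficients mod 8: 5·t ≡ 5 (mod 8).
    The inverse of 5 mod 8 is 5 (since 5·5 = 25 = 3·8 + 1), so t ≡ 5·5 = 25 ≡ 1 (mod 8).
    Then x = 3 + 5·1 = 8, valid modulo lcm(5, 8) = 40: x ≡ 8 (mod 40).
  Combine with x ≡ 4 (mod 7); new modulus lcm = 280.
    Write x = 8 + 40·t and substitute into x ≡ 4 (mod 7): 40·t ≡ 4 − 8 = -4 (mod 7).
    Reduce coefficients mod 7: 5·t ≡ 3 (mod 7).
    The inverse of 5 mod 7 is 3 (since 5·3 = 15 = 2·7 + 1), so t ≡ 3·3 = 9 ≡ 2 (mod 7).
    Then x = 8 + 40·2 = 88, valid modulo lcm(40, 7) = 280: x ≡ 88 (mod 280).
  Combine with x ≡ 8 (mod 11); new modulus lcm = 3080.
    Write x = 88 + 280·t and substitute into x ≡ 8 (mod 11): 280·t ≡ 8 − 88 = -80 (mod 11).
    Reduce coefficients mod 11: 5·t ≡ 8 (mod 11).
    The inverse of 5 mod 11 is 9 (since 5·9 = 45 = 4·11 + 1), so t ≡ 9·8 = 72 ≡ 6 (mod 11).
    Then x = 88 + 280·6 = 1768, valid modulo lcm(280, 11) = 3080: x ≡ 1768 (mod 3080).
  Combine with x ≡ 2 (mod 13); new modulus lcm = 40040.
    Write x = 1768 + 3080·t and substitute into x ≡ 2 (mod 13): 3080·t ≡ 2 − 1768 = -1766 (mod 13).
    Reduce coefficients mod 13: 12·t ≡ 2 (mod 13).
    The inverse of 12 mod 13 is 12 (since 12·12 = 144 = 11·13 + 1), so t ≡ 12·2 = 24 ≡ 11 (mod 13).
    Then x = 1768 + 3080·11 = 35648, valid modulo lcm(3080, 13) = 40040: x ≡ 35648 (mod 40040).
Verify against each original: 35648 mod 5 = 3, 35648 mod 8 = 0, 35648 mod 7 = 4, 35648 mod 11 = 8, 35648 mod 13 = 2.

x ≡ 35648 (mod 40040).


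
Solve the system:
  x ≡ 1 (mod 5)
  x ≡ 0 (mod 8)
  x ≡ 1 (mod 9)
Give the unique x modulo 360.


Moduli 5, 8, 9 are pairwise coprime; by CRT there is a unique solution modulo M = 5 · 8 · 9 = 360.
Solve pairwise, accumulating the modulus:
  Start with x ≡ 1 (mod 5).
  Combine with x ≡ 0 (mod 8): since gcd(5, 8) = 1, we get a unique residue mod 40.
    Write x = 1 + 5·t and substitute into x ≡ 0 (mod 8): 5·t ≡ 0 − 1 = -1 (mod 8).
    Reduce coefficients mod 8: 5·t ≡ 7 (mod 8).
    The inverse of 5 mod 8 is 5 (since 5·5 = 25 = 3·8 + 1), so t ≡ 5·7 = 35 ≡ 3 (mod 8).
    Then x = 1 + 5·3 = 16, valid modulo lcm(5, 8) = 40: x ≡ 16 (mod 40).
  Combine with x ≡ 1 (mod 9): since gcd(40, 9) = 1, we get a unique residue mod 360.
    Write x = 16 + 40·t and substitute into x ≡ 1 (mod 9): 40·t ≡ 1 − 16 = -15 (mod 9).
    Reduce coefficients mod 9: 4·t ≡ 3 (mod 9).
    The inverse of 4 mod 9 is 7 (since 4·7 = 28 = 3·9 + 1), so t ≡ 7·3 = 21 ≡ 3 (mod 9).
    Then x = 16 + 40·3 = 136, valid modulo lcm(40, 9) = 360: x ≡ 136 (mod 360).
Verify: 136 mod 5 = 1 ✓, 136 mod 8 = 0 ✓, 136 mod 9 = 1 ✓.

x ≡ 136 (mod 360).


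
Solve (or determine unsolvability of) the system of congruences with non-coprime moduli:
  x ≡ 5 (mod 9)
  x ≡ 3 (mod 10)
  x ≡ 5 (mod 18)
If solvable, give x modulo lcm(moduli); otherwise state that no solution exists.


Moduli 9, 10, 18 are not pairwise coprime, so CRT works modulo lcm(m_i) when all pairwise compatibility conditions hold.
Pairwise compatibility: gcd(m_i, m_j) must divide a_i - a_j for every pair.
Merge one congruence at a time:
  Start: x ≡ 5 (mod 9).
  Combine with x ≡ 3 (mod 10): gcd(9, 10) = 1; 3 - 5 = -2, which IS divisible by 1, so compatible.
    Write x = 5 + 9·t and substitute into x ≡ 3 (mod 10): 9·t ≡ 3 − 5 = -2 (mod 10).
    Reduce coefficients mod 10: 9·t ≡ 8 (mod 10).
    The inverse of 9 mod 10 is 9 (since 9·9 = 81 = 8·10 + 1), so t ≡ 9·8 = 72 ≡ 2 (mod 10).
    Then x = 5 + 9·2 = 23, valid modulo lcm(9, 10) = 90: x ≡ 23 (mod 90).
  Combine with x ≡ 5 (mod 18): gcd(90, 18) = 18; 5 - 23 = -18, which IS divisible by 18, so compatible.
    Write x = 23 + 90·t and substitute into x ≡ 5 (mod 18): 90·t ≡ 5 − 23 = -18 (mod 18).
    Divide the congruence (and modulus) by g = 18: 5·t ≡ -1 (mod 1).
    Modulo 1 every t works; take t = 0.
    Then x = 23 + 90·0 = 23, valid modulo lcm(90, 18) = 90: x ≡ 23 (mod 90).
Verify: 23 mod 9 = 5, 23 mod 10 = 3, 23 mod 18 = 5.

x ≡ 23 (mod 90).


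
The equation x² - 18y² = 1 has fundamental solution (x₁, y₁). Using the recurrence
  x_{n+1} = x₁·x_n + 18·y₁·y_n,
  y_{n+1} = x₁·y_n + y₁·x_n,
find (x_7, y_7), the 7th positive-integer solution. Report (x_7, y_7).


Step 1: Find the fundamental solution (x₁, y₁) of x² - 18y² = 1.
  Expand √18 as a continued fraction. a₀ = ⌊√18⌋ = 4; iterate m_{k+1} = d_k·a_k − m_k, d_{k+1} = (18 − m_{k+1}²)/d_k, a_{k+1} = ⌊(a₀ + m_{k+1})/d_{k+1}⌋ (starting m₀ = 0, d₀ = 1), with convergents p_k = a_k·p_{k-1} + p_{k-2}, q_k = a_k·q_{k-1} + q_{k-2} (p₋₁ = 1, q₋₁ = 0):
  k = 0: a₀ = 4; p₀/q₀ = 4/1; p₀² − 18·q₀² = 16 − 18 = -2.
  k = 1: m = 4, d = 2, a = ⌊(4 + 4)/2⌋ = 4; p/q = (4·4 + 1)/(4·1 + 0) = 17/4; p² − 18·q² = 289 − 288 = 1.
  The first convergent with p² − 18·q² = 1 gives the fundamental solution (x₁, y₁) = (17, 4).
Step 2: Apply the recurrence (x_{n+1}, y_{n+1}) = (x₁x_n + 18y₁y_n, x₁y_n + y₁x_n) repeatedly.
  From (x_1, y_1) = (17, 4): x_2 = 17·17 + 18·4·4 = 577; y_2 = 17·4 + 4·17 = 136.
  From (x_2, y_2) = (577, 136): x_3 = 17·577 + 18·4·136 = 19601; y_3 = 17·136 + 4·577 = 4620.
  From (x_3, y_3) = (19601, 4620): x_4 = 17·19601 + 18·4·4620 = 665857; y_4 = 17·4620 + 4·19601 = 156944.
  From (x_4, y_4) = (665857, 156944): x_5 = 17·665857 + 18·4·156944 = 22619537; y_5 = 17·156944 + 4·665857 = 5331476.
  From (x_5, y_5) = (22619537, 5331476): x_6 = 17·22619537 + 18·4·5331476 = 768398401; y_6 = 17·5331476 + 4·22619537 = 181113240.
  From (x_6, y_6) = (768398401, 181113240): x_7 = 17·768398401 + 18·4·181113240 = 26102926097; y_7 = 17·181113240 + 4·768398401 = 6152518684.
Step 3: Verify x_7² - 18·y_7² = 681362750825443653409 - 681362750825443653408 = 1 (should be 1). ✓

(x_1, y_1) = (17, 4); (x_7, y_7) = (26102926097, 6152518684).


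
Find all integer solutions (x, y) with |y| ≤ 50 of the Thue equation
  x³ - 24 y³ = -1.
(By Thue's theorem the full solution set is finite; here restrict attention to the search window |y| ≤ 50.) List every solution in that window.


The equation is x³ - 24y³ = -1. For fixed y, x³ = 24·y³ − 1, so a solution requires the RHS to be a perfect cube.
Strategy: iterate y from -50 to 50, compute RHS = 24·y³ − 1, and check whether it is a (positive or negative) perfect cube.
Check small values of y:
  y = 0: RHS = -1 = (-1)³ ⇒ x = -1 works.
  y = 1: RHS = 23 is not a perfect cube.
  y = -1: RHS = -25 is not a perfect cube.
  y = 2: RHS = 191 is not a perfect cube.
  y = -2: RHS = -193 is not a perfect cube.
  y = 3: RHS = 647 is not a perfect cube.
  y = -3: RHS = -649 is not a perfect cube.
Continuing the search up to |y| = 50 finds no further solutions beyond those listed.
Collected solutions: (-1, 0).

Solutions (with |y| ≤ 50): (-1, 0).


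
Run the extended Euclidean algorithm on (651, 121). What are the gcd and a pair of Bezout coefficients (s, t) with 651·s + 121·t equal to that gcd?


Euclidean algorithm on (651, 121) — divide until remainder is 0:
  651 = 5 · 121 + 46
  121 = 2 · 46 + 29
  46 = 1 · 29 + 17
  29 = 1 · 17 + 12
  17 = 1 · 12 + 5
  12 = 2 · 5 + 2
  5 = 2 · 2 + 1
  2 = 2 · 1 + 0
gcd(651, 121) = 1.
Track Bezout coefficients alongside the remainders: start with r₀ = 651 = a·1 + b·0 (s = 1, t = 0) and r₁ = 121 = a·0 + b·1 (s = 0, t = 1); each new remainder r_{k+1} = r_{k-1} − q_k·r_k inherits s_{k+1} = s_{k-1} − q_k·s_k, t_{k+1} = t_{k-1} − q_k·t_k, so r_k = a·s_k + b·t_k at every step:
  q = 5: r = 46, s = 1 − 5·0 = 1, t = 0 − 5·1 = -5  (check: 651·1 + 121·(-5) = 46)
  q = 2: r = 29, s = 0 − 2·1 = -2, t = 1 − 2·(-5) = 11  (check: 651·(-2) + 121·11 = 29)
  q = 1: r = 17, s = 1 − 1·(-2) = 3, t = -5 − 1·11 = -16  (check: 651·3 + 121·(-16) = 17)
  q = 1: r = 12, s = -2 − 1·3 = -5, t = 11 − 1·(-16) = 27  (check: 651·(-5) + 121·27 = 12)
  q = 1: r = 5, s = 3 − 1·(-5) = 8, t = -16 − 1·27 = -43  (check: 651·8 + 121·(-43) = 5)
  q = 2: r = 2, s = -5 − 2·8 = -21, t = 27 − 2·(-43) = 113  (check: 651·(-21) + 121·113 = 2)
  q = 2: r = 1, s = 8 − 2·(-21) = 50, t = -43 − 2·113 = -269  (check: 651·50 + 121·(-269) = 1)
The row with r = 1 (the gcd) gives the Bezout coefficients s = 50, t = -269.
Result: 651 · (50) + 121 · (-269) = 1.

gcd(651, 121) = 1; s = 50, t = -269 (check: 651·50 + 121·(-269) = 1).


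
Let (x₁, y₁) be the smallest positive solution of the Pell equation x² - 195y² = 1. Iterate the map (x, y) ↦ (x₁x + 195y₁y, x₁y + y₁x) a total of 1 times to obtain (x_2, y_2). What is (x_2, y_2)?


Step 1: Find the fundamental solution (x₁, y₁) of x² - 195y² = 1.
  Expand √195 as a continued fraction. a₀ = ⌊√195⌋ = 13; iterate m_{k+1} = d_k·a_k − m_k, d_{k+1} = (195 − m_{k+1}²)/d_k, a_{k+1} = ⌊(a₀ + m_{k+1})/d_{k+1}⌋ (starting m₀ = 0, d₀ = 1), with convergents p_k = a_k·p_{k-1} + p_{k-2}, q_k = a_k·q_{k-1} + q_{k-2} (p₋₁ = 1, q₋₁ = 0):
  k = 0: a₀ = 13; p₀/q₀ = 13/1; p₀² − 195·q₀² = 169 − 195 = -26.
  k = 1: m = 13, d = 26, a = ⌊(13 + 13)/26⌋ = 1; p/q = (1·13 + 1)/(1·1 + 0) = 14/1; p² − 195·q² = 196 − 195 = 1.
  The first convergent with p² − 195·q² = 1 gives the fundamental solution (x₁, y₁) = (14, 1).
Step 2: Apply the recurrence (x_{n+1}, y_{n+1}) = (x₁x_n + 195y₁y_n, x₁y_n + y₁x_n) repeatedly.
  From (x_1, y_1) = (14, 1): x_2 = 14·14 + 195·1·1 = 391; y_2 = 14·1 + 1·14 = 28.
Step 3: Verify x_2² - 195·y_2² = 152881 - 152880 = 1 (should be 1). ✓

(x_1, y_1) = (14, 1); (x_2, y_2) = (391, 28).


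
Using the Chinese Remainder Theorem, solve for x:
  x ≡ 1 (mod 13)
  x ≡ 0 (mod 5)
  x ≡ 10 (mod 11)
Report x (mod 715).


Moduli 13, 5, 11 are pairwise coprime; by CRT there is a unique solution modulo M = 13 · 5 · 11 = 715.
Solve pairwise, accumulating the modulus:
  Start with x ≡ 1 (mod 13).
  Combine with x ≡ 0 (mod 5): since gcd(13, 5) = 1, we get a unique residue mod 65.
    Write x = 1 + 13·t and substitute into x ≡ 0 (mod 5): 13·t ≡ 0 − 1 = -1 (mod 5).
    Reduce coefficients mod 5: 3·t ≡ 4 (mod 5).
    The inverse of 3 mod 5 is 2 (since 3·2 = 6 = 1·5 + 1), so t ≡ 2·4 = 8 ≡ 3 (mod 5).
    Then x = 1 + 13·3 = 40, valid modulo lcm(13, 5) = 65: x ≡ 40 (mod 65).
  Combine with x ≡ 10 (mod 11): since gcd(65, 11) = 1, we get a unique residue mod 715.
    Write x = 40 + 65·t and substitute into x ≡ 10 (mod 11): 65·t ≡ 10 − 40 = -30 (mod 11).
    Reduce coefficients mod 11: 10·t ≡ 3 (mod 11).
    The inverse of 10 mod 11 is 10 (since 10·10 = 100 = 9·11 + 1), so t ≡ 10·3 = 30 ≡ 8 (mod 11).
    Then x = 40 + 65·8 = 560, valid modulo lcm(65, 11) = 715: x ≡ 560 (mod 715).
Verify: 560 mod 13 = 1 ✓, 560 mod 5 = 0 ✓, 560 mod 11 = 10 ✓.

x ≡ 560 (mod 715).


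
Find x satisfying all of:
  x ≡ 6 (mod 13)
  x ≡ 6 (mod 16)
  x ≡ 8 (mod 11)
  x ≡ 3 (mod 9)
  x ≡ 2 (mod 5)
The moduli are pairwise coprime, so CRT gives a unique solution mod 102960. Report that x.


Product of moduli M = 13 · 16 · 11 · 9 · 5 = 102960.
Merge one congruence at a time:
  Start: x ≡ 6 (mod 13).
  Combine with x ≡ 6 (mod 16); new modulus lcm = 208.
    Write x = 6 + 13·t and substitute into x ≡ 6 (mod 16): 13·t ≡ 6 − 6 = 0 (mod 16).
    The inverse of 13 mod 16 is 5 (since 13·5 = 65 = 4·16 + 1), so t ≡ 5·0 = 0 ≡ 0 (mod 16).
    Then x = 6 + 13·0 = 6, valid modulo lcm(13, 16) = 208: x ≡ 6 (mod 208).
  Combine with x ≡ 8 (mod 11); new modulus lcm = 2288.
    Write x = 6 + 208·t and substitute into x ≡ 8 (mod 11): 208·t ≡ 8 − 6 = 2 (mod 11).
    Reduce coefficients mod 11: 10·t ≡ 2 (mod 11).
    The inverse of 10 mod 11 is 10 (since 10·10 = 100 = 9·11 + 1), so t ≡ 10·2 = 20 ≡ 9 (mod 11).
    Then x = 6 + 208·9 = 1878, valid modulo lcm(208, 11) = 2288: x ≡ 1878 (mod 2288).
  Combine with x ≡ 3 (mod 9); new modulus lcm = 20592.
    Write x = 1878 + 2288·t and substitute into x ≡ 3 (mod 9): 2288·t ≡ 3 − 1878 = -1875 (mod 9).
    Reduce coefficients mod 9: 2·t ≡ 6 (mod 9).
    The inverse of 2 mod 9 is 5 (since 2·5 = 10 = 1·9 + 1), so t ≡ 5·6 = 30 ≡ 3 (mod 9).
    Then x = 1878 + 2288·3 = 8742, valid modulo lcm(2288, 9) = 20592: x ≡ 8742 (mod 20592).
  Combine with x ≡ 2 (mod 5); new modulus lcm = 102960.
    Write x = 8742 + 20592·t and substitute into x ≡ 2 (mod 5): 20592·t ≡ 2 − 8742 = -8740 (mod 5).
    Reduce coefficients mod 5: 2·t ≡ 0 (mod 5).
    The inverse of 2 mod 5 is 3 (since 2·3 = 6 = 1·5 + 1), so t ≡ 3·0 = 0 ≡ 0 (mod 5).
    Then x = 8742 + 20592·0 = 8742, valid modulo lcm(20592, 5) = 102960: x ≡ 8742 (mod 102960).
Verify against each original: 8742 mod 13 = 6, 8742 mod 16 = 6, 8742 mod 11 = 8, 8742 mod 9 = 3, 8742 mod 5 = 2.

x ≡ 8742 (mod 102960).


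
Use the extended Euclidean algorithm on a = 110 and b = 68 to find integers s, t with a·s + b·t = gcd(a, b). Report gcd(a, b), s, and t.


Euclidean algorithm on (110, 68) — divide until remainder is 0:
  110 = 1 · 68 + 42
  68 = 1 · 42 + 26
  42 = 1 · 26 + 16
  26 = 1 · 16 + 10
  16 = 1 · 10 + 6
  10 = 1 · 6 + 4
  6 = 1 · 4 + 2
  4 = 2 · 2 + 0
gcd(110, 68) = 2.
Track Bezout coefficients alongside the remainders: start with r₀ = 110 = a·1 + b·0 (s = 1, t = 0) and r₁ = 68 = a·0 + b·1 (s = 0, t = 1); each new remainder r_{k+1} = r_{k-1} − q_k·r_k inherits s_{k+1} = s_{k-1} − q_k·s_k, t_{k+1} = t_{k-1} − q_k·t_k, so r_k = a·s_k + b·t_k at every step:
  q = 1: r = 42, s = 1 − 1·0 = 1, t = 0 − 1·1 = -1  (check: 110·1 + 68·(-1) = 42)
  q = 1: r = 26, s = 0 − 1·1 = -1, t = 1 − 1·(-1) = 2  (check: 110·(-1) + 68·2 = 26)
  q = 1: r = 16, s = 1 − 1·(-1) = 2, t = -1 − 1·2 = -3  (check: 110·2 + 68·(-3) = 16)
  q = 1: r = 10, s = -1 − 1·2 = -3, t = 2 − 1·(-3) = 5  (check: 110·(-3) + 68·5 = 10)
  q = 1: r = 6, s = 2 − 1·(-3) = 5, t = -3 − 1·5 = -8  (check: 110·5 + 68·(-8) = 6)
  q = 1: r = 4, s = -3 − 1·5 = -8, t = 5 − 1·(-8) = 13  (check: 110·(-8) + 68·13 = 4)
  q = 1: r = 2, s = 5 − 1·(-8) = 13, t = -8 − 1·13 = -21  (check: 110·13 + 68·(-21) = 2)
The row with r = 2 (the gcd) gives the Bezout coefficients s = 13, t = -21.
Result: 110 · (13) + 68 · (-21) = 2.

gcd(110, 68) = 2; s = 13, t = -21 (check: 110·13 + 68·(-21) = 2).


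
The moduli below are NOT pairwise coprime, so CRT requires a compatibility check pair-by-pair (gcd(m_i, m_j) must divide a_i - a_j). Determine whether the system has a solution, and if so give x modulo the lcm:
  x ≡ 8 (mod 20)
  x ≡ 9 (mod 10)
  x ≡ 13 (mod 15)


Moduli 20, 10, 15 are not pairwise coprime, so CRT works modulo lcm(m_i) when all pairwise compatibility conditions hold.
Pairwise compatibility: gcd(m_i, m_j) must divide a_i - a_j for every pair.
Merge one congruence at a time:
  Start: x ≡ 8 (mod 20).
  Combine with x ≡ 9 (mod 10): gcd(20, 10) = 10, and 9 - 8 = 1 is NOT divisible by 10.
    ⇒ system is inconsistent (no integer solution).

No solution (the system is inconsistent).


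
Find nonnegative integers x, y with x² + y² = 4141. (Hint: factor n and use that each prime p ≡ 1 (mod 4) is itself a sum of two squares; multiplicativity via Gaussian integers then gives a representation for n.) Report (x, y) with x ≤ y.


Step 1: Factor n = 4141 = 41 · 101.
Step 2: Check the mod-4 condition on each prime factor: 41 ≡ 1 (mod 4), exponent 1; 101 ≡ 1 (mod 4), exponent 1.
All primes ≡ 3 (mod 4) appear to even exponent (or don't appear), so by the two-squares theorem n IS expressible as a sum of two squares.
Step 3: Build a representation. Here n = 41 · 101 is a product of primes ≡ 1 (mod 4). Each prime p ≡ 1 (mod 4) is itself a sum of two squares; find a² by testing p − a² for a perfect square:
  41: 41 − 1² = 40, 41 − 2² = 37, 41 − 3² = 32, 41 − 4² = 25 = 5² ⇒ 41 = 4² + 5².
  101: 101 − 1² = 100 = 10² ⇒ 101 = 1² + 10².
  Combine using the Brahmagupta–Fibonacci identity (a² + b²)(c² + d²) = (ac − bd)² + (ad + bc)² = (ac + bd)² + (ad − bc)²:
  41 · 101 = 4141: from (4² + 5²)(1² + 10²), take (4·1 − 5·10, 4·10 + 5·1) = (4 − 50, 40 + 5) = (-46, 45); dropping signs (only squares matter) gives (46, 45); check 46² + 45² = 2116 + 2025 = 4141 ✓.
Step 4: Order so x ≤ y and verify: 45² + 46² = 2025 + 2116 = 4141 = n. ✓

n = 4141 = 45² + 46² (one valid representation with x ≤ y).


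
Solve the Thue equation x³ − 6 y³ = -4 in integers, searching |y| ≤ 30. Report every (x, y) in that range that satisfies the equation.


The equation is x³ - 6y³ = -4. For fixed y, x³ = 6·y³ − 4, so a solution requires the RHS to be a perfect cube.
Strategy: iterate y from -30 to 30, compute RHS = 6·y³ − 4, and check whether it is a (positive or negative) perfect cube.
Check small values of y:
  y = 0: RHS = -4 is not a perfect cube.
  y = 1: RHS = 2 is not a perfect cube.
  y = -1: RHS = -10 is not a perfect cube.
  y = 2: RHS = 44 is not a perfect cube.
  y = -2: RHS = -52 is not a perfect cube.
  y = 3: RHS = 158 is not a perfect cube.
  y = -3: RHS = -166 is not a perfect cube.
Continuing the search up to |y| = 30 finds no solutions either.
No (x, y) in the scanned range satisfies the equation.

No integer solutions with |y| ≤ 30.


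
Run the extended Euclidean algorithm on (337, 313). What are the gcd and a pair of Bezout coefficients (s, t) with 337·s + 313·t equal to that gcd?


Euclidean algorithm on (337, 313) — divide until remainder is 0:
  337 = 1 · 313 + 24
  313 = 13 · 24 + 1
  24 = 24 · 1 + 0
gcd(337, 313) = 1.
Track Bezout coefficients alongside the remainders: start with r₀ = 337 = a·1 + b·0 (s = 1, t = 0) and r₁ = 313 = a·0 + b·1 (s = 0, t = 1); each new remainder r_{k+1} = r_{k-1} − q_k·r_k inherits s_{k+1} = s_{k-1} − q_k·s_k, t_{k+1} = t_{k-1} − q_k·t_k, so r_k = a·s_k + b·t_k at every step:
  q = 1: r = 24, s = 1 − 1·0 = 1, t = 0 − 1·1 = -1  (check: 337·1 + 313·(-1) = 24)
  q = 13: r = 1, s = 0 − 13·1 = -13, t = 1 − 13·(-1) = 14  (check: 337·(-13) + 313·14 = 1)
The row with r = 1 (the gcd) gives the Bezout coefficients s = -13, t = 14.
Result: 337 · (-13) + 313 · (14) = 1.

gcd(337, 313) = 1; s = -13, t = 14 (check: 337·(-13) + 313·14 = 1).


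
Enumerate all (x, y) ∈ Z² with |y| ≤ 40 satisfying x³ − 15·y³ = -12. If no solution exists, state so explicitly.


The equation is x³ - 15y³ = -12. For fixed y, x³ = 15·y³ − 12, so a solution requires the RHS to be a perfect cube.
Strategy: iterate y from -40 to 40, compute RHS = 15·y³ − 12, and check whether it is a (positive or negative) perfect cube.
Check small values of y:
  y = 0: RHS = -12 is not a perfect cube.
  y = 1: RHS = 3 is not a perfect cube.
  y = -1: RHS = -27 = (-3)³ ⇒ x = -3 works.
  y = 2: RHS = 108 is not a perfect cube.
  y = -2: RHS = -132 is not a perfect cube.
  y = 3: RHS = 393 is not a perfect cube.
  y = -3: RHS = -417 is not a perfect cube.
Continuing the search up to |y| = 40 finds no further solutions beyond those listed.
Collected solutions: (-3, -1).

Solutions (with |y| ≤ 40): (-3, -1).


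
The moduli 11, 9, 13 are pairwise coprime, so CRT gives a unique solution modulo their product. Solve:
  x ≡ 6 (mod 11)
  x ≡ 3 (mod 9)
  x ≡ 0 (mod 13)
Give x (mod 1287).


Moduli 11, 9, 13 are pairwise coprime; by CRT there is a unique solution modulo M = 11 · 9 · 13 = 1287.
Solve pairwise, accumulating the modulus:
  Start with x ≡ 6 (mod 11).
  Combine with x ≡ 3 (mod 9): since gcd(11, 9) = 1, we get a unique residue mod 99.
    Write x = 6 + 11·t and substitute into x ≡ 3 (mod 9): 11·t ≡ 3 − 6 = -3 (mod 9).
    Reduce coefficients mod 9: 2·t ≡ 6 (mod 9).
    The inverse of 2 mod 9 is 5 (since 2·5 = 10 = 1·9 + 1), so t ≡ 5·6 = 30 ≡ 3 (mod 9).
    Then x = 6 + 11·3 = 39, valid modulo lcm(11, 9) = 99: x ≡ 39 (mod 99).
  Combine with x ≡ 0 (mod 13): since gcd(99, 13) = 1, we get a unique residue mod 1287.
    Write x = 39 + 99·t and substitute into x ≡ 0 (mod 13): 99·t ≡ 0 − 39 = -39 (mod 13).
    Reduce coefficients mod 13: 8·t ≡ 0 (mod 13).
    The inverse of 8 mod 13 is 5 (since 8·5 = 40 = 3·13 + 1), so t ≡ 5·0 = 0 ≡ 0 (mod 13).
    Then x = 39 + 99·0 = 39, valid modulo lcm(99, 13) = 1287: x ≡ 39 (mod 1287).
Verify: 39 mod 11 = 6 ✓, 39 mod 9 = 3 ✓, 39 mod 13 = 0 ✓.

x ≡ 39 (mod 1287).


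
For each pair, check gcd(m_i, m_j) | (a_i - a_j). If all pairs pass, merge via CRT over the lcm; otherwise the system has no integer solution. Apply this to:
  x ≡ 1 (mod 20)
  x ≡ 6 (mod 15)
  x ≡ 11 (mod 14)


Moduli 20, 15, 14 are not pairwise coprime, so CRT works modulo lcm(m_i) when all pairwise compatibility conditions hold.
Pairwise compatibility: gcd(m_i, m_j) must divide a_i - a_j for every pair.
Merge one congruence at a time:
  Start: x ≡ 1 (mod 20).
  Combine with x ≡ 6 (mod 15): gcd(20, 15) = 5; 6 - 1 = 5, which IS divisible by 5, so compatible.
    Write x = 1 + 20·t and substitute into x ≡ 6 (mod 15): 20·t ≡ 6 − 1 = 5 (mod 15).
    Divide the congruence (and modulus) by g = 5: 4·t ≡ 1 (mod 3).
    Reduce coefficients mod 3: 1·t ≡ 1 (mod 3).
    So t ≡ 1 (mod 3).
    Then x = 1 + 20·1 = 21, valid modulo lcm(20, 15) = 60: x ≡ 21 (mod 60).
  Combine with x ≡ 11 (mod 14): gcd(60, 14) = 2; 11 - 21 = -10, which IS divisible by 2, so compatible.
    Write x = 21 + 60·t and substitute into x ≡ 11 (mod 14): 60·t ≡ 11 − 21 = -10 (mod 14).
    Divide the congruence (and modulus) by g = 2: 30·t ≡ -5 (mod 7).
    Reduce coefficients mod 7: 2·t ≡ 2 (mod 7).
    The inverse of 2 mod 7 is 4 (since 2·4 = 8 = 1·7 + 1), so t ≡ 4·2 = 8 ≡ 1 (mod 7).
    Then x = 21 + 60·1 = 81, valid modulo lcm(60, 14) = 420: x ≡ 81 (mod 420).
Verify: 81 mod 20 = 1, 81 mod 15 = 6, 81 mod 14 = 11.

x ≡ 81 (mod 420).


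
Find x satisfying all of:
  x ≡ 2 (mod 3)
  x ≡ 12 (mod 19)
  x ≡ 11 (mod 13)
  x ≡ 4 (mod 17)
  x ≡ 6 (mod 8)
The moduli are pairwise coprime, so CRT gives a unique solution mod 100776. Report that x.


Product of moduli M = 3 · 19 · 13 · 17 · 8 = 100776.
Merge one congruence at a time:
  Start: x ≡ 2 (mod 3).
  Combine with x ≡ 12 (mod 19); new modulus lcm = 57.
    Write x = 2 + 3·t and substitute into x ≡ 12 (mod 19): 3·t ≡ 12 − 2 = 10 (mod 19).
    The inverse of 3 mod 19 is 13 (since 3·13 = 39 = 2·19 + 1), so t ≡ 13·10 = 130 ≡ 16 (mod 19).
    Then x = 2 + 3·16 = 50, valid modulo lcm(3, 19) = 57: x ≡ 50 (mod 57).
  Combine with x ≡ 11 (mod 13); new modulus lcm = 741.
    Write x = 50 + 57·t and substitute into x ≡ 11 (mod 13): 57·t ≡ 11 − 50 = -39 (mod 13).
    Reduce coefficients mod 13: 5·t ≡ 0 (mod 13).
    The inverse of 5 mod 13 is 8 (since 5·8 = 40 = 3·13 + 1), so t ≡ 8·0 = 0 ≡ 0 (mod 13).
    Then x = 50 + 57·0 = 50, valid modulo lcm(57, 13) = 741: x ≡ 50 (mod 741).
  Combine with x ≡ 4 (mod 17); new modulus lcm = 12597.
    Write x = 50 + 741·t and substitute into x ≡ 4 (mod 17): 741·t ≡ 4 − 50 = -46 (mod 17).
    Reduce coefficients mod 17: 10·t ≡ 5 (mod 17).
    The inverse of 10 mod 17 is 12 (since 10·12 = 120 = 7·17 + 1), so t ≡ 12·5 = 60 ≡ 9 (mod 17).
    Then x = 50 + 741·9 = 6719, valid modulo lcm(741, 17) = 12597: x ≡ 6719 (mod 12597).
  Combine with x ≡ 6 (mod 8); new modulus lcm = 100776.
    Write x = 6719 + 12597·t and substitute into x ≡ 6 (mod 8): 12597·t ≡ 6 − 6719 = -6713 (mod 8).
    Reduce coefficients mod 8: 5·t ≡ 7 (mod 8).
    The inverse of 5 mod 8 is 5 (since 5·5 = 25 = 3·8 + 1), so t ≡ 5·7 = 35 ≡ 3 (mod 8).
    Then x = 6719 + 12597·3 = 44510, valid modulo lcm(12597, 8) = 100776: x ≡ 44510 (mod 100776).
Verify against each original: 44510 mod 3 = 2, 44510 mod 19 = 12, 44510 mod 13 = 11, 44510 mod 17 = 4, 44510 mod 8 = 6.

x ≡ 44510 (mod 100776).


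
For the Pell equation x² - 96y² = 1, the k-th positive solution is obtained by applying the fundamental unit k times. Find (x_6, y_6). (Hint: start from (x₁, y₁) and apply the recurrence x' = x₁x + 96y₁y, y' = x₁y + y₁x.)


Step 1: Find the fundamental solution (x₁, y₁) of x² - 96y² = 1.
  Expand √96 as a continued fraction. a₀ = ⌊√96⌋ = 9; iterate m_{k+1} = d_k·a_k − m_k, d_{k+1} = (96 − m_{k+1}²)/d_k, a_{k+1} = ⌊(a₀ + m_{k+1})/d_{k+1}⌋ (starting m₀ = 0, d₀ = 1), with convergents p_k = a_k·p_{k-1} + p_{k-2}, q_k = a_k·q_{k-1} + q_{k-2} (p₋₁ = 1, q₋₁ = 0):
  k = 0: a₀ = 9; p₀/q₀ = 9/1; p₀² − 96·q₀² = 81 − 96 = -15.
  k = 1: m = 9, d = 15, a = ⌊(9 + 9)/15⌋ = 1; p/q = (1·9 + 1)/(1·1 + 0) = 10/1; p² − 96·q² = 100 − 96 = 4.
  k = 2: m = 6, d = 4, a = ⌊(9 + 6)/4⌋ = 3; p/q = (3·10 + 9)/(3·1 + 1) = 39/4; p² − 96·q² = 1521 − 1536 = -15.
  k = 3: m = 6, d = 15, a = ⌊(9 + 6)/15⌋ = 1; p/q = (1·39 + 10)/(1·4 + 1) = 49/5; p² − 96·q² = 2401 − 2400 = 1.
  The first convergent with p² − 96·q² = 1 gives the fundamental solution (x₁, y₁) = (49, 5).
Step 2: Apply the recurrence (x_{n+1}, y_{n+1}) = (x₁x_n + 96y₁y_n, x₁y_n + y₁x_n) repeatedly.
  From (x_1, y_1) = (49, 5): x_2 = 49·49 + 96·5·5 = 4801; y_2 = 49·5 + 5·49 = 490.
  From (x_2, y_2) = (4801, 490): x_3 = 49·4801 + 96·5·490 = 470449; y_3 = 49·490 + 5·4801 = 48015.
  From (x_3, y_3) = (470449, 48015): x_4 = 49·470449 + 96·5·48015 = 46099201; y_4 = 49·48015 + 5·470449 = 4704980.
  From (x_4, y_4) = (46099201, 4704980): x_5 = 49·46099201 + 96·5·4704980 = 4517251249; y_5 = 49·4704980 + 5·46099201 = 461040025.
  From (x_5, y_5) = (4517251249, 461040025): x_6 = 49·4517251249 + 96·5·461040025 = 442644523201; y_6 = 49·461040025 + 5·4517251249 = 45177217470.
Step 3: Verify x_6² - 96·y_6² = 195934173919840627286401 - 195934173919840627286400 = 1 (should be 1). ✓

(x_1, y_1) = (49, 5); (x_6, y_6) = (442644523201, 45177217470).
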